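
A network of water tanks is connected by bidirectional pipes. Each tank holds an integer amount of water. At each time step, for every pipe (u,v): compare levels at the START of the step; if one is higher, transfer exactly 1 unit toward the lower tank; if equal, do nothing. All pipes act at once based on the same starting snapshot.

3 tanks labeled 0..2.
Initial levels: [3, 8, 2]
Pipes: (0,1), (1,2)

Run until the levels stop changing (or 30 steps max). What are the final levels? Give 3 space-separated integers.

Step 1: flows [1->0,1->2] -> levels [4 6 3]
Step 2: flows [1->0,1->2] -> levels [5 4 4]
Step 3: flows [0->1,1=2] -> levels [4 5 4]
Step 4: flows [1->0,1->2] -> levels [5 3 5]
Step 5: flows [0->1,2->1] -> levels [4 5 4]
  -> period-2 cycle: step 5 state = step 3 state; never stabilizes
  -> state at step 30: (30-3) mod 2 = 1, same as step 4 -> [5 3 5]

Answer: 5 3 5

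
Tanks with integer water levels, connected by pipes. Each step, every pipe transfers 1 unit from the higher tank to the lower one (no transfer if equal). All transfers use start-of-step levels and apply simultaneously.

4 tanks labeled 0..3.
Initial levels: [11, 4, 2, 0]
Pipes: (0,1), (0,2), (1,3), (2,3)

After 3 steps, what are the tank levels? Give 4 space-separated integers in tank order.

Answer: 5 4 4 4

Derivation:
Step 1: flows [0->1,0->2,1->3,2->3] -> levels [9 4 2 2]
Step 2: flows [0->1,0->2,1->3,2=3] -> levels [7 4 3 3]
Step 3: flows [0->1,0->2,1->3,2=3] -> levels [5 4 4 4]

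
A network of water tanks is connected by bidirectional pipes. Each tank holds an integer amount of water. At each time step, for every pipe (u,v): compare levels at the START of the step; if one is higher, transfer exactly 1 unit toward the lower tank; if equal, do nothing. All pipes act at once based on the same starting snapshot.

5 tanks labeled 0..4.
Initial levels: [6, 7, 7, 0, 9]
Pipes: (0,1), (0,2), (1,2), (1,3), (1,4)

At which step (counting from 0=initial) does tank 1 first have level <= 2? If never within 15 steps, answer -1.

Answer: -1

Derivation:
Step 1: flows [1->0,2->0,1=2,1->3,4->1] -> levels [8 6 6 1 8]
Step 2: flows [0->1,0->2,1=2,1->3,4->1] -> levels [6 7 7 2 7]
Step 3: flows [1->0,2->0,1=2,1->3,1=4] -> levels [8 5 6 3 7]
Step 4: flows [0->1,0->2,2->1,1->3,4->1] -> levels [6 7 6 4 6]
Step 5: flows [1->0,0=2,1->2,1->3,1->4] -> levels [7 3 7 5 7]
Step 6: flows [0->1,0=2,2->1,3->1,4->1] -> levels [6 7 6 4 6]
  -> period-2 cycle (repeats step 4); tank 1 never drops to <=2
Tank 1 never reaches <=2 within 15 steps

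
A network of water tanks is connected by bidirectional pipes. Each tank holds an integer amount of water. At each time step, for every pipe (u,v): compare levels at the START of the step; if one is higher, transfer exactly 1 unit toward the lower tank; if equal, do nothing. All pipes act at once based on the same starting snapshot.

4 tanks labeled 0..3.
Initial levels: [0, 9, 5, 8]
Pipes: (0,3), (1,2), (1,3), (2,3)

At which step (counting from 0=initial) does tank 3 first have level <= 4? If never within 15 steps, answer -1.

Step 1: flows [3->0,1->2,1->3,3->2] -> levels [1 7 7 7]
Step 2: flows [3->0,1=2,1=3,2=3] -> levels [2 7 7 6]
Step 3: flows [3->0,1=2,1->3,2->3] -> levels [3 6 6 7]
Step 4: flows [3->0,1=2,3->1,3->2] -> levels [4 7 7 4]
Tank 3 first reaches <=4 at step 4

Answer: 4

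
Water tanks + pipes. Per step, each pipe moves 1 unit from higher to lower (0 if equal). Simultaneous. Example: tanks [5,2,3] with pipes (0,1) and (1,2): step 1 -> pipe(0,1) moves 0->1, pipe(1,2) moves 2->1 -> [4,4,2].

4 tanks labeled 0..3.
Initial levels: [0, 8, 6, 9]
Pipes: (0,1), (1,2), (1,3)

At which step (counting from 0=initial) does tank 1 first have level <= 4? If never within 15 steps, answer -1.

Answer: 5

Derivation:
Step 1: flows [1->0,1->2,3->1] -> levels [1 7 7 8]
Step 2: flows [1->0,1=2,3->1] -> levels [2 7 7 7]
Step 3: flows [1->0,1=2,1=3] -> levels [3 6 7 7]
Step 4: flows [1->0,2->1,3->1] -> levels [4 7 6 6]
Step 5: flows [1->0,1->2,1->3] -> levels [5 4 7 7]
Tank 1 first reaches <=4 at step 5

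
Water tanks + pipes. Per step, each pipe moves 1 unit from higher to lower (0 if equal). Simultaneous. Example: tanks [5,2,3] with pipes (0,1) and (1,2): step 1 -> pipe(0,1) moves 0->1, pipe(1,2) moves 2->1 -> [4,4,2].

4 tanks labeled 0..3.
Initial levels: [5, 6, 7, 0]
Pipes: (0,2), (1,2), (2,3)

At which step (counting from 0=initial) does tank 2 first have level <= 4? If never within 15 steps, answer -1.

Answer: 1

Derivation:
Step 1: flows [2->0,2->1,2->3] -> levels [6 7 4 1]
Tank 2 first reaches <=4 at step 1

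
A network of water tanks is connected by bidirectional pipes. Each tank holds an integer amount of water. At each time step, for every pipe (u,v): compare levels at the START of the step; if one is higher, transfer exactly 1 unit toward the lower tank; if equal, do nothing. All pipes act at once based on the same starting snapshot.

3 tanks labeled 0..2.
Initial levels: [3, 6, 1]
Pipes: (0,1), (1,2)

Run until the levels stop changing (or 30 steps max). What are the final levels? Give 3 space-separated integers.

Answer: 4 2 4

Derivation:
Step 1: flows [1->0,1->2] -> levels [4 4 2]
Step 2: flows [0=1,1->2] -> levels [4 3 3]
Step 3: flows [0->1,1=2] -> levels [3 4 3]
Step 4: flows [1->0,1->2] -> levels [4 2 4]
Step 5: flows [0->1,2->1] -> levels [3 4 3]
  -> period-2 cycle: step 5 state = step 3 state; never stabilizes
  -> state at step 30: (30-3) mod 2 = 1, same as step 4 -> [4 2 4]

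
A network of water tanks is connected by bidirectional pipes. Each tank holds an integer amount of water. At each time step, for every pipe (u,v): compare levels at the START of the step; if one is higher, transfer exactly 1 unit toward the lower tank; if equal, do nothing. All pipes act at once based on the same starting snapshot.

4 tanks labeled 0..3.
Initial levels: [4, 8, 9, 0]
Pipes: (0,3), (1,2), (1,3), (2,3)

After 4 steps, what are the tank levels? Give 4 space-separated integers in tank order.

Step 1: flows [0->3,2->1,1->3,2->3] -> levels [3 8 7 3]
Step 2: flows [0=3,1->2,1->3,2->3] -> levels [3 6 7 5]
Step 3: flows [3->0,2->1,1->3,2->3] -> levels [4 6 5 6]
Step 4: flows [3->0,1->2,1=3,3->2] -> levels [5 5 7 4]

Answer: 5 5 7 4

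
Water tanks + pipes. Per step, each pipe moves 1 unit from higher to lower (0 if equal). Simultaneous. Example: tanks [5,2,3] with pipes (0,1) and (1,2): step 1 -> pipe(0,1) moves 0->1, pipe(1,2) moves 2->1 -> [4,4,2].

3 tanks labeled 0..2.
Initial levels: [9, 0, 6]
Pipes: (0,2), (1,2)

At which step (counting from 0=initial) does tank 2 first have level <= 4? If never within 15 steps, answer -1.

Answer: -1

Derivation:
Step 1: flows [0->2,2->1] -> levels [8 1 6]
Step 2: flows [0->2,2->1] -> levels [7 2 6]
Step 3: flows [0->2,2->1] -> levels [6 3 6]
Step 4: flows [0=2,2->1] -> levels [6 4 5]
Step 5: flows [0->2,2->1] -> levels [5 5 5]
Step 6: flows [0=2,1=2] -> levels [5 5 5]
  -> stable; tank 2 stays at 5 > 4
Tank 2 never reaches <=4 within 15 steps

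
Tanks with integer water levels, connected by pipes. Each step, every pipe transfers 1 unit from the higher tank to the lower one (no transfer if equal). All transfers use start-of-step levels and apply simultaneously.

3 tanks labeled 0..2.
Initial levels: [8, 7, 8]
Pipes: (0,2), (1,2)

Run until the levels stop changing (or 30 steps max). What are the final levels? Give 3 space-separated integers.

Answer: 7 7 9

Derivation:
Step 1: flows [0=2,2->1] -> levels [8 8 7]
Step 2: flows [0->2,1->2] -> levels [7 7 9]
Step 3: flows [2->0,2->1] -> levels [8 8 7]
  -> period-2 cycle: step 3 state = step 1 state; never stabilizes
  -> state at step 30: (30-1) mod 2 = 1, same as step 2 -> [7 7 9]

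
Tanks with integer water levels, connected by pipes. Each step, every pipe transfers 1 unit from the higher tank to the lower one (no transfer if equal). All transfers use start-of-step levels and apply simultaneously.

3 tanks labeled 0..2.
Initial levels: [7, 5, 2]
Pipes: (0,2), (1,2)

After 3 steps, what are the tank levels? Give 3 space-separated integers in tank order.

Answer: 5 5 4

Derivation:
Step 1: flows [0->2,1->2] -> levels [6 4 4]
Step 2: flows [0->2,1=2] -> levels [5 4 5]
Step 3: flows [0=2,2->1] -> levels [5 5 4]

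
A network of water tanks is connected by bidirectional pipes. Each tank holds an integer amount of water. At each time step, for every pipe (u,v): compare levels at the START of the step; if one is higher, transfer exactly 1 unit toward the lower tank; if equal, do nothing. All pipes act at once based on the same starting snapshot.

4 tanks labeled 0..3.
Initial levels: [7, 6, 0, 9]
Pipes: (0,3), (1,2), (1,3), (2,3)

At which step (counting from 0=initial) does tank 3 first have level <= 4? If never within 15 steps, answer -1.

Step 1: flows [3->0,1->2,3->1,3->2] -> levels [8 6 2 6]
Step 2: flows [0->3,1->2,1=3,3->2] -> levels [7 5 4 6]
Step 3: flows [0->3,1->2,3->1,3->2] -> levels [6 5 6 5]
Step 4: flows [0->3,2->1,1=3,2->3] -> levels [5 6 4 7]
Step 5: flows [3->0,1->2,3->1,3->2] -> levels [6 6 6 4]
Tank 3 first reaches <=4 at step 5

Answer: 5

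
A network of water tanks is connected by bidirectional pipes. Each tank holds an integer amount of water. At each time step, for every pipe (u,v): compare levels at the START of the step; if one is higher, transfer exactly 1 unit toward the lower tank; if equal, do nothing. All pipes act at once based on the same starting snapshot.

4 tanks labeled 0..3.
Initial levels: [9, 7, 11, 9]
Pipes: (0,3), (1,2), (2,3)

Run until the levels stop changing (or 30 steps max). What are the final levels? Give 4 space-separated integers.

Answer: 10 8 10 8

Derivation:
Step 1: flows [0=3,2->1,2->3] -> levels [9 8 9 10]
Step 2: flows [3->0,2->1,3->2] -> levels [10 9 9 8]
Step 3: flows [0->3,1=2,2->3] -> levels [9 9 8 10]
Step 4: flows [3->0,1->2,3->2] -> levels [10 8 10 8]
Step 5: flows [0->3,2->1,2->3] -> levels [9 9 8 10]
  -> period-2 cycle: step 5 state = step 3 state; never stabilizes
  -> state at step 30: (30-3) mod 2 = 1, same as step 4 -> [10 8 10 8]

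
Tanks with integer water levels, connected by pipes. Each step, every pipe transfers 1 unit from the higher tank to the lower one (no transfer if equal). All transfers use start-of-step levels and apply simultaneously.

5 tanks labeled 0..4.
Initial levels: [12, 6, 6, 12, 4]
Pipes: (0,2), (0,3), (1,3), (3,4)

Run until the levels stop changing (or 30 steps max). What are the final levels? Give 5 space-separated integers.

Step 1: flows [0->2,0=3,3->1,3->4] -> levels [11 7 7 10 5]
Step 2: flows [0->2,0->3,3->1,3->4] -> levels [9 8 8 9 6]
Step 3: flows [0->2,0=3,3->1,3->4] -> levels [8 9 9 7 7]
Step 4: flows [2->0,0->3,1->3,3=4] -> levels [8 8 8 9 7]
Step 5: flows [0=2,3->0,3->1,3->4] -> levels [9 9 8 6 8]
Step 6: flows [0->2,0->3,1->3,4->3] -> levels [7 8 9 9 7]
Step 7: flows [2->0,3->0,3->1,3->4] -> levels [9 9 8 6 8]
  -> period-2 cycle: step 7 state = step 5 state; never stabilizes
  -> state at step 30: (30-5) mod 2 = 1, same as step 6 -> [7 8 9 9 7]

Answer: 7 8 9 9 7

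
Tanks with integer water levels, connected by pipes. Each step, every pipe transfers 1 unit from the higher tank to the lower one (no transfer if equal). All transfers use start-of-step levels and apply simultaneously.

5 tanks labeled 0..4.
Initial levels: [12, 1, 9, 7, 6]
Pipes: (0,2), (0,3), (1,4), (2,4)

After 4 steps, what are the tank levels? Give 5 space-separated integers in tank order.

Answer: 8 5 7 9 6

Derivation:
Step 1: flows [0->2,0->3,4->1,2->4] -> levels [10 2 9 8 6]
Step 2: flows [0->2,0->3,4->1,2->4] -> levels [8 3 9 9 6]
Step 3: flows [2->0,3->0,4->1,2->4] -> levels [10 4 7 8 6]
Step 4: flows [0->2,0->3,4->1,2->4] -> levels [8 5 7 9 6]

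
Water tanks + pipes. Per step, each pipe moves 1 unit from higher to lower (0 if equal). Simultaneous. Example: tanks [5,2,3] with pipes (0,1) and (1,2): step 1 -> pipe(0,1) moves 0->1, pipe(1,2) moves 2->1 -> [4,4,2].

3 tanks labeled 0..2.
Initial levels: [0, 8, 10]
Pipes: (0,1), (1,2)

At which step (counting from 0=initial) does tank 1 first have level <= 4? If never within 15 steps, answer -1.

Answer: -1

Derivation:
Step 1: flows [1->0,2->1] -> levels [1 8 9]
Step 2: flows [1->0,2->1] -> levels [2 8 8]
Step 3: flows [1->0,1=2] -> levels [3 7 8]
Step 4: flows [1->0,2->1] -> levels [4 7 7]
Step 5: flows [1->0,1=2] -> levels [5 6 7]
Step 6: flows [1->0,2->1] -> levels [6 6 6]
Step 7: flows [0=1,1=2] -> levels [6 6 6]
  -> stable; tank 1 stays at 6 > 4
Tank 1 never reaches <=4 within 15 steps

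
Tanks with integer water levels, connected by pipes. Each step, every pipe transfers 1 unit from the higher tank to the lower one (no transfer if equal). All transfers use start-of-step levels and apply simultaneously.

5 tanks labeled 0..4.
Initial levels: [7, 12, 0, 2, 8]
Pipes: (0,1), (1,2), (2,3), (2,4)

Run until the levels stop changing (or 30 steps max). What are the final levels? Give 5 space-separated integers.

Answer: 7 5 7 5 5

Derivation:
Step 1: flows [1->0,1->2,3->2,4->2] -> levels [8 10 3 1 7]
Step 2: flows [1->0,1->2,2->3,4->2] -> levels [9 8 4 2 6]
Step 3: flows [0->1,1->2,2->3,4->2] -> levels [8 8 5 3 5]
Step 4: flows [0=1,1->2,2->3,2=4] -> levels [8 7 5 4 5]
Step 5: flows [0->1,1->2,2->3,2=4] -> levels [7 7 5 5 5]
Step 6: flows [0=1,1->2,2=3,2=4] -> levels [7 6 6 5 5]
Step 7: flows [0->1,1=2,2->3,2->4] -> levels [6 7 4 6 6]
Step 8: flows [1->0,1->2,3->2,4->2] -> levels [7 5 7 5 5]
Step 9: flows [0->1,2->1,2->3,2->4] -> levels [6 7 4 6 6]
  -> period-2 cycle: step 9 state = step 7 state; never stabilizes
  -> state at step 30: (30-7) mod 2 = 1, same as step 8 -> [7 5 7 5 5]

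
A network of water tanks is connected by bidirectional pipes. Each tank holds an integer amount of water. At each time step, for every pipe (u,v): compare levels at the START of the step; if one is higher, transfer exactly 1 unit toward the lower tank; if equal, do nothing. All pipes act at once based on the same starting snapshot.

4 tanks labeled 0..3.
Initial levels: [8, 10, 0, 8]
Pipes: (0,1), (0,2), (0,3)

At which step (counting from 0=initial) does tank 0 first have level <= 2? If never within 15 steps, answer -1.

Answer: -1

Derivation:
Step 1: flows [1->0,0->2,0=3] -> levels [8 9 1 8]
Step 2: flows [1->0,0->2,0=3] -> levels [8 8 2 8]
Step 3: flows [0=1,0->2,0=3] -> levels [7 8 3 8]
Step 4: flows [1->0,0->2,3->0] -> levels [8 7 4 7]
Step 5: flows [0->1,0->2,0->3] -> levels [5 8 5 8]
Step 6: flows [1->0,0=2,3->0] -> levels [7 7 5 7]
Step 7: flows [0=1,0->2,0=3] -> levels [6 7 6 7]
Step 8: flows [1->0,0=2,3->0] -> levels [8 6 6 6]
Step 9: flows [0->1,0->2,0->3] -> levels [5 7 7 7]
Step 10: flows [1->0,2->0,3->0] -> levels [8 6 6 6]
  -> period-2 cycle (repeats step 8); tank 0 never drops to <=2
Tank 0 never reaches <=2 within 15 steps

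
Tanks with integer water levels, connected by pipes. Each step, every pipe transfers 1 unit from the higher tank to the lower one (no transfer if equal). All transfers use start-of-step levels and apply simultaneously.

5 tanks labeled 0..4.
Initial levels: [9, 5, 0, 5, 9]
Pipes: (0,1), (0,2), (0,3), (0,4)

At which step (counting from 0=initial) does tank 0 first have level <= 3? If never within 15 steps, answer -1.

Answer: -1

Derivation:
Step 1: flows [0->1,0->2,0->3,0=4] -> levels [6 6 1 6 9]
Step 2: flows [0=1,0->2,0=3,4->0] -> levels [6 6 2 6 8]
Step 3: flows [0=1,0->2,0=3,4->0] -> levels [6 6 3 6 7]
Step 4: flows [0=1,0->2,0=3,4->0] -> levels [6 6 4 6 6]
Step 5: flows [0=1,0->2,0=3,0=4] -> levels [5 6 5 6 6]
Step 6: flows [1->0,0=2,3->0,4->0] -> levels [8 5 5 5 5]
Step 7: flows [0->1,0->2,0->3,0->4] -> levels [4 6 6 6 6]
Step 8: flows [1->0,2->0,3->0,4->0] -> levels [8 5 5 5 5]
  -> period-2 cycle (repeats step 6); tank 0 never drops to <=3
Tank 0 never reaches <=3 within 15 steps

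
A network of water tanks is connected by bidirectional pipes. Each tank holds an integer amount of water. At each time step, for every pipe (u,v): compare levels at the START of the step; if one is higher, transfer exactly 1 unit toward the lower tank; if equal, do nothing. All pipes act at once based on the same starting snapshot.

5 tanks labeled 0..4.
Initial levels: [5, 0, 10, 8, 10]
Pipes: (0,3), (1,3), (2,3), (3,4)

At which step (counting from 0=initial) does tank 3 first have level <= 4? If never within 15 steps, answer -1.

Answer: 5

Derivation:
Step 1: flows [3->0,3->1,2->3,4->3] -> levels [6 1 9 8 9]
Step 2: flows [3->0,3->1,2->3,4->3] -> levels [7 2 8 8 8]
Step 3: flows [3->0,3->1,2=3,3=4] -> levels [8 3 8 6 8]
Step 4: flows [0->3,3->1,2->3,4->3] -> levels [7 4 7 8 7]
Step 5: flows [3->0,3->1,3->2,3->4] -> levels [8 5 8 4 8]
Tank 3 first reaches <=4 at step 5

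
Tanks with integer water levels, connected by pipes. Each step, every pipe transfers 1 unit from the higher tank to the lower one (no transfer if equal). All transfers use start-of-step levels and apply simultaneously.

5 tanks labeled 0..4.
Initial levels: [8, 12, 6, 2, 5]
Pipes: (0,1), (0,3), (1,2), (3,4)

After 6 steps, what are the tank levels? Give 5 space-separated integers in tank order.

Answer: 7 6 8 6 6

Derivation:
Step 1: flows [1->0,0->3,1->2,4->3] -> levels [8 10 7 4 4]
Step 2: flows [1->0,0->3,1->2,3=4] -> levels [8 8 8 5 4]
Step 3: flows [0=1,0->3,1=2,3->4] -> levels [7 8 8 5 5]
Step 4: flows [1->0,0->3,1=2,3=4] -> levels [7 7 8 6 5]
Step 5: flows [0=1,0->3,2->1,3->4] -> levels [6 8 7 6 6]
Step 6: flows [1->0,0=3,1->2,3=4] -> levels [7 6 8 6 6]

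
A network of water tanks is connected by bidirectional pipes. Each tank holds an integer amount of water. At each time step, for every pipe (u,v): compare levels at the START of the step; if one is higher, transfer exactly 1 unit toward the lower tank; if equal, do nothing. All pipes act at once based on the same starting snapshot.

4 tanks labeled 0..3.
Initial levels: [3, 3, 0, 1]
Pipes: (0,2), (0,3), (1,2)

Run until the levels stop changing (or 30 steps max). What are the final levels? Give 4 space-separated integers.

Step 1: flows [0->2,0->3,1->2] -> levels [1 2 2 2]
Step 2: flows [2->0,3->0,1=2] -> levels [3 2 1 1]
Step 3: flows [0->2,0->3,1->2] -> levels [1 1 3 2]
Step 4: flows [2->0,3->0,2->1] -> levels [3 2 1 1]
  -> period-2 cycle: step 4 state = step 2 state; never stabilizes
  -> state at step 30: (30-2) mod 2 = 0, same as step 2 -> [3 2 1 1]

Answer: 3 2 1 1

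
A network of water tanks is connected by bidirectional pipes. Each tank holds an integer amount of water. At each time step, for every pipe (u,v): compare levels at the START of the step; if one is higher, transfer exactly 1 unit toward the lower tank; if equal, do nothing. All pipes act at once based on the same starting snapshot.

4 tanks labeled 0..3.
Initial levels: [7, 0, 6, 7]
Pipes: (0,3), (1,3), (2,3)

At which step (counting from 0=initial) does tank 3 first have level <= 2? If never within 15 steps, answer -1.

Step 1: flows [0=3,3->1,3->2] -> levels [7 1 7 5]
Step 2: flows [0->3,3->1,2->3] -> levels [6 2 6 6]
Step 3: flows [0=3,3->1,2=3] -> levels [6 3 6 5]
Step 4: flows [0->3,3->1,2->3] -> levels [5 4 5 6]
Step 5: flows [3->0,3->1,3->2] -> levels [6 5 6 3]
Step 6: flows [0->3,1->3,2->3] -> levels [5 4 5 6]
  -> period-2 cycle (repeats step 4); tank 3 never drops to <=2
Tank 3 never reaches <=2 within 15 steps

Answer: -1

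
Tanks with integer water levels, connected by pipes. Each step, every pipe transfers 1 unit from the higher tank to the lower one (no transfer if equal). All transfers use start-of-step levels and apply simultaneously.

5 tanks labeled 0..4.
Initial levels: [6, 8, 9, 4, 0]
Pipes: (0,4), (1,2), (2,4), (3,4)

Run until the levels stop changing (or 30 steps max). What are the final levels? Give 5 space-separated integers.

Step 1: flows [0->4,2->1,2->4,3->4] -> levels [5 9 7 3 3]
Step 2: flows [0->4,1->2,2->4,3=4] -> levels [4 8 7 3 5]
Step 3: flows [4->0,1->2,2->4,4->3] -> levels [5 7 7 4 4]
Step 4: flows [0->4,1=2,2->4,3=4] -> levels [4 7 6 4 6]
Step 5: flows [4->0,1->2,2=4,4->3] -> levels [5 6 7 5 4]
Step 6: flows [0->4,2->1,2->4,3->4] -> levels [4 7 5 4 7]
Step 7: flows [4->0,1->2,4->2,4->3] -> levels [5 6 7 5 4]
  -> period-2 cycle: step 7 state = step 5 state; never stabilizes
  -> state at step 30: (30-5) mod 2 = 1, same as step 6 -> [4 7 5 4 7]

Answer: 4 7 5 4 7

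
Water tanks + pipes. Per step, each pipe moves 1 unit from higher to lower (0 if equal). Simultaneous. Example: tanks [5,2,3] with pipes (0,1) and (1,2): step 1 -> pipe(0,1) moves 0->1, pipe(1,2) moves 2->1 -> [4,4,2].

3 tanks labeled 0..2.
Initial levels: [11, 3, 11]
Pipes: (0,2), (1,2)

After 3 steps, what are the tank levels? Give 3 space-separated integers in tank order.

Step 1: flows [0=2,2->1] -> levels [11 4 10]
Step 2: flows [0->2,2->1] -> levels [10 5 10]
Step 3: flows [0=2,2->1] -> levels [10 6 9]

Answer: 10 6 9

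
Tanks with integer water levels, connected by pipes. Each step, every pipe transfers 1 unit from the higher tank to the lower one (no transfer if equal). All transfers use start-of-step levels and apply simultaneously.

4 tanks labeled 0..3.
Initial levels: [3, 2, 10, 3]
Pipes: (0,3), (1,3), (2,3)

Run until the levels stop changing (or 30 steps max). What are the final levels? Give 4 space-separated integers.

Step 1: flows [0=3,3->1,2->3] -> levels [3 3 9 3]
Step 2: flows [0=3,1=3,2->3] -> levels [3 3 8 4]
Step 3: flows [3->0,3->1,2->3] -> levels [4 4 7 3]
Step 4: flows [0->3,1->3,2->3] -> levels [3 3 6 6]
Step 5: flows [3->0,3->1,2=3] -> levels [4 4 6 4]
Step 6: flows [0=3,1=3,2->3] -> levels [4 4 5 5]
Step 7: flows [3->0,3->1,2=3] -> levels [5 5 5 3]
Step 8: flows [0->3,1->3,2->3] -> levels [4 4 4 6]
Step 9: flows [3->0,3->1,3->2] -> levels [5 5 5 3]
  -> period-2 cycle: step 9 state = step 7 state; never stabilizes
  -> state at step 30: (30-7) mod 2 = 1, same as step 8 -> [4 4 4 6]

Answer: 4 4 4 6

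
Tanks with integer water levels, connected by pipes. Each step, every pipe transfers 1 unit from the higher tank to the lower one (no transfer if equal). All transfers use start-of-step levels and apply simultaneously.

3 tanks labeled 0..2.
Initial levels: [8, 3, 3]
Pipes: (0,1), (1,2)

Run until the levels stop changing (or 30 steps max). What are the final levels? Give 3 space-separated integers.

Step 1: flows [0->1,1=2] -> levels [7 4 3]
Step 2: flows [0->1,1->2] -> levels [6 4 4]
Step 3: flows [0->1,1=2] -> levels [5 5 4]
Step 4: flows [0=1,1->2] -> levels [5 4 5]
Step 5: flows [0->1,2->1] -> levels [4 6 4]
Step 6: flows [1->0,1->2] -> levels [5 4 5]
  -> period-2 cycle: step 6 state = step 4 state; never stabilizes
  -> state at step 30: (30-4) mod 2 = 0, same as step 4 -> [5 4 5]

Answer: 5 4 5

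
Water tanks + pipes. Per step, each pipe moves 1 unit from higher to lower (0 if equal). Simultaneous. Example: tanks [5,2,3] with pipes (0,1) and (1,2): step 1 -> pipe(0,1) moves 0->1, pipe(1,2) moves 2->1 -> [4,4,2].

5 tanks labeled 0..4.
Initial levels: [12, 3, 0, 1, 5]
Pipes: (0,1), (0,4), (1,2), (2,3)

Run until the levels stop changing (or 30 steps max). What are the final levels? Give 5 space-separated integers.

Answer: 6 3 5 3 4

Derivation:
Step 1: flows [0->1,0->4,1->2,3->2] -> levels [10 3 2 0 6]
Step 2: flows [0->1,0->4,1->2,2->3] -> levels [8 3 2 1 7]
Step 3: flows [0->1,0->4,1->2,2->3] -> levels [6 3 2 2 8]
Step 4: flows [0->1,4->0,1->2,2=3] -> levels [6 3 3 2 7]
Step 5: flows [0->1,4->0,1=2,2->3] -> levels [6 4 2 3 6]
Step 6: flows [0->1,0=4,1->2,3->2] -> levels [5 4 4 2 6]
Step 7: flows [0->1,4->0,1=2,2->3] -> levels [5 5 3 3 5]
Step 8: flows [0=1,0=4,1->2,2=3] -> levels [5 4 4 3 5]
Step 9: flows [0->1,0=4,1=2,2->3] -> levels [4 5 3 4 5]
Step 10: flows [1->0,4->0,1->2,3->2] -> levels [6 3 5 3 4]
Step 11: flows [0->1,0->4,2->1,2->3] -> levels [4 5 3 4 5]
  -> period-2 cycle: step 11 state = step 9 state; never stabilizes
  -> state at step 30: (30-9) mod 2 = 1, same as step 10 -> [6 3 5 3 4]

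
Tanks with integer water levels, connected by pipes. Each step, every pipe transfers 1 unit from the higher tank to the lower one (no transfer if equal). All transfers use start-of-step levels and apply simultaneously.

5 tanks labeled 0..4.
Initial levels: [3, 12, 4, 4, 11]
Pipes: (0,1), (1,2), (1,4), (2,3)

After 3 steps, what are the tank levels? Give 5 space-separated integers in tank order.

Step 1: flows [1->0,1->2,1->4,2=3] -> levels [4 9 5 4 12]
Step 2: flows [1->0,1->2,4->1,2->3] -> levels [5 8 5 5 11]
Step 3: flows [1->0,1->2,4->1,2=3] -> levels [6 7 6 5 10]

Answer: 6 7 6 5 10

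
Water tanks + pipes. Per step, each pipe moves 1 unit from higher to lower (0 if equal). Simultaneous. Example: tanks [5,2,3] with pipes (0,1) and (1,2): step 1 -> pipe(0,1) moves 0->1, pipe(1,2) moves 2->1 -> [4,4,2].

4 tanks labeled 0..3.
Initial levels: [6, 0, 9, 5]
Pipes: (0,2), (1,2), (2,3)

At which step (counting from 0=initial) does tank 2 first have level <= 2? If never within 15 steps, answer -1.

Answer: -1

Derivation:
Step 1: flows [2->0,2->1,2->3] -> levels [7 1 6 6]
Step 2: flows [0->2,2->1,2=3] -> levels [6 2 6 6]
Step 3: flows [0=2,2->1,2=3] -> levels [6 3 5 6]
Step 4: flows [0->2,2->1,3->2] -> levels [5 4 6 5]
Step 5: flows [2->0,2->1,2->3] -> levels [6 5 3 6]
Step 6: flows [0->2,1->2,3->2] -> levels [5 4 6 5]
  -> period-2 cycle (repeats step 4); tank 2 never drops to <=2
Tank 2 never reaches <=2 within 15 steps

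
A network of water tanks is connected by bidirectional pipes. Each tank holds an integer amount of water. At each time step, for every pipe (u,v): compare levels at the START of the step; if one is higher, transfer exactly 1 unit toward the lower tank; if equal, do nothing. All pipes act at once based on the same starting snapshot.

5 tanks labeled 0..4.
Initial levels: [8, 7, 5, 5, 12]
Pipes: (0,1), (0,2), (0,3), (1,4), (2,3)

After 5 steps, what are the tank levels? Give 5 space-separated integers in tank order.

Answer: 9 8 6 6 8

Derivation:
Step 1: flows [0->1,0->2,0->3,4->1,2=3] -> levels [5 9 6 6 11]
Step 2: flows [1->0,2->0,3->0,4->1,2=3] -> levels [8 9 5 5 10]
Step 3: flows [1->0,0->2,0->3,4->1,2=3] -> levels [7 9 6 6 9]
Step 4: flows [1->0,0->2,0->3,1=4,2=3] -> levels [6 8 7 7 9]
Step 5: flows [1->0,2->0,3->0,4->1,2=3] -> levels [9 8 6 6 8]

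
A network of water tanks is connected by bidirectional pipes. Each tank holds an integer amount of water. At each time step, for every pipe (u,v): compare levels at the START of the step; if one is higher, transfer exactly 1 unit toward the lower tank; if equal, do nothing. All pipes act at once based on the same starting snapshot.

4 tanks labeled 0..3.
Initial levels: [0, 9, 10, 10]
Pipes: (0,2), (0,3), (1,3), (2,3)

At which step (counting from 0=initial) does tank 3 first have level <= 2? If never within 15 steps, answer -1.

Answer: -1

Derivation:
Step 1: flows [2->0,3->0,3->1,2=3] -> levels [2 10 9 8]
Step 2: flows [2->0,3->0,1->3,2->3] -> levels [4 9 7 9]
Step 3: flows [2->0,3->0,1=3,3->2] -> levels [6 9 7 7]
Step 4: flows [2->0,3->0,1->3,2=3] -> levels [8 8 6 7]
Step 5: flows [0->2,0->3,1->3,3->2] -> levels [6 7 8 8]
Step 6: flows [2->0,3->0,3->1,2=3] -> levels [8 8 7 6]
Step 7: flows [0->2,0->3,1->3,2->3] -> levels [6 7 7 9]
Step 8: flows [2->0,3->0,3->1,3->2] -> levels [8 8 7 6]
  -> period-2 cycle (repeats step 6); tank 3 never drops to <=2
Tank 3 never reaches <=2 within 15 steps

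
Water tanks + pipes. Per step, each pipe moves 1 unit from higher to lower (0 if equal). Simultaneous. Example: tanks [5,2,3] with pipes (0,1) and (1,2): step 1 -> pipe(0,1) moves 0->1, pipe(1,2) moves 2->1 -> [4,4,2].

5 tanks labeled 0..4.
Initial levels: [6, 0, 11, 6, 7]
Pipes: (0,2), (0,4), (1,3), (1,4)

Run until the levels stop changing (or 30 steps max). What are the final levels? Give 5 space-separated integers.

Answer: 6 4 7 6 7

Derivation:
Step 1: flows [2->0,4->0,3->1,4->1] -> levels [8 2 10 5 5]
Step 2: flows [2->0,0->4,3->1,4->1] -> levels [8 4 9 4 5]
Step 3: flows [2->0,0->4,1=3,4->1] -> levels [8 5 8 4 5]
Step 4: flows [0=2,0->4,1->3,1=4] -> levels [7 4 8 5 6]
Step 5: flows [2->0,0->4,3->1,4->1] -> levels [7 6 7 4 6]
Step 6: flows [0=2,0->4,1->3,1=4] -> levels [6 5 7 5 7]
Step 7: flows [2->0,4->0,1=3,4->1] -> levels [8 6 6 5 5]
Step 8: flows [0->2,0->4,1->3,1->4] -> levels [6 4 7 6 7]
Step 9: flows [2->0,4->0,3->1,4->1] -> levels [8 6 6 5 5]
  -> period-2 cycle: step 9 state = step 7 state; never stabilizes
  -> state at step 30: (30-7) mod 2 = 1, same as step 8 -> [6 4 7 6 7]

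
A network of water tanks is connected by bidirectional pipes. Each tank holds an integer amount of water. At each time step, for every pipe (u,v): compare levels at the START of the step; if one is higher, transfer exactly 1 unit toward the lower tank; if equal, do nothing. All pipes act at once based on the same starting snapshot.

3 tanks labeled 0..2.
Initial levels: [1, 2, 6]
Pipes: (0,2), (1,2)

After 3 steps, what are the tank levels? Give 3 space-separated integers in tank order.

Step 1: flows [2->0,2->1] -> levels [2 3 4]
Step 2: flows [2->0,2->1] -> levels [3 4 2]
Step 3: flows [0->2,1->2] -> levels [2 3 4]

Answer: 2 3 4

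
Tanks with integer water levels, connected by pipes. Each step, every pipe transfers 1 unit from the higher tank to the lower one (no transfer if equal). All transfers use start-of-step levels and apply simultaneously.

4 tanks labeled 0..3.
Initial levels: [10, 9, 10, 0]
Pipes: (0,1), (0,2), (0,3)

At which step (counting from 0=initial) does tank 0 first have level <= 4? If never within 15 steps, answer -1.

Step 1: flows [0->1,0=2,0->3] -> levels [8 10 10 1]
Step 2: flows [1->0,2->0,0->3] -> levels [9 9 9 2]
Step 3: flows [0=1,0=2,0->3] -> levels [8 9 9 3]
Step 4: flows [1->0,2->0,0->3] -> levels [9 8 8 4]
Step 5: flows [0->1,0->2,0->3] -> levels [6 9 9 5]
Step 6: flows [1->0,2->0,0->3] -> levels [7 8 8 6]
Step 7: flows [1->0,2->0,0->3] -> levels [8 7 7 7]
Step 8: flows [0->1,0->2,0->3] -> levels [5 8 8 8]
Step 9: flows [1->0,2->0,3->0] -> levels [8 7 7 7]
  -> period-2 cycle (repeats step 7); tank 0 never drops to <=4
Tank 0 never reaches <=4 within 15 steps

Answer: -1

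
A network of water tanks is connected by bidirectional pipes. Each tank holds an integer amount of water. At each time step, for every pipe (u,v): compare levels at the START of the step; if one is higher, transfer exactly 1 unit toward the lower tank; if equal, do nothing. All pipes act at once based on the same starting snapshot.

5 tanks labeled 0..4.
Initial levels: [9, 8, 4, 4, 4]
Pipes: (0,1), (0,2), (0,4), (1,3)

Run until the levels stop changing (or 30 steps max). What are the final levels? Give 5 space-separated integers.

Answer: 5 7 6 5 6

Derivation:
Step 1: flows [0->1,0->2,0->4,1->3] -> levels [6 8 5 5 5]
Step 2: flows [1->0,0->2,0->4,1->3] -> levels [5 6 6 6 6]
Step 3: flows [1->0,2->0,4->0,1=3] -> levels [8 5 5 6 5]
Step 4: flows [0->1,0->2,0->4,3->1] -> levels [5 7 6 5 6]
Step 5: flows [1->0,2->0,4->0,1->3] -> levels [8 5 5 6 5]
  -> period-2 cycle: step 5 state = step 3 state; never stabilizes
  -> state at step 30: (30-3) mod 2 = 1, same as step 4 -> [5 7 6 5 6]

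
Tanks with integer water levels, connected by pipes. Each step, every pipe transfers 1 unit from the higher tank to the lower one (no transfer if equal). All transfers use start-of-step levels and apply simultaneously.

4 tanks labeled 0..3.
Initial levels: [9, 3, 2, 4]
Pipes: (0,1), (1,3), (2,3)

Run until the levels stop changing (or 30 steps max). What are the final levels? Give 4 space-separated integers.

Step 1: flows [0->1,3->1,3->2] -> levels [8 5 3 2]
Step 2: flows [0->1,1->3,2->3] -> levels [7 5 2 4]
Step 3: flows [0->1,1->3,3->2] -> levels [6 5 3 4]
Step 4: flows [0->1,1->3,3->2] -> levels [5 5 4 4]
Step 5: flows [0=1,1->3,2=3] -> levels [5 4 4 5]
Step 6: flows [0->1,3->1,3->2] -> levels [4 6 5 3]
Step 7: flows [1->0,1->3,2->3] -> levels [5 4 4 5]
  -> period-2 cycle: step 7 state = step 5 state; never stabilizes
  -> state at step 30: (30-5) mod 2 = 1, same as step 6 -> [4 6 5 3]

Answer: 4 6 5 3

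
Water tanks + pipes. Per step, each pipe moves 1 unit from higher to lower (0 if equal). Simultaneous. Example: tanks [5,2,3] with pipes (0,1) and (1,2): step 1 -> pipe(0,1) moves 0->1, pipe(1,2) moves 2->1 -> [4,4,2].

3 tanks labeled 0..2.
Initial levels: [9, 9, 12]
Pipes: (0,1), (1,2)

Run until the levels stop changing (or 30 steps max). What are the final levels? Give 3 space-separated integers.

Answer: 10 10 10

Derivation:
Step 1: flows [0=1,2->1] -> levels [9 10 11]
Step 2: flows [1->0,2->1] -> levels [10 10 10]
Step 3: flows [0=1,1=2] -> levels [10 10 10]
  -> stable (no change)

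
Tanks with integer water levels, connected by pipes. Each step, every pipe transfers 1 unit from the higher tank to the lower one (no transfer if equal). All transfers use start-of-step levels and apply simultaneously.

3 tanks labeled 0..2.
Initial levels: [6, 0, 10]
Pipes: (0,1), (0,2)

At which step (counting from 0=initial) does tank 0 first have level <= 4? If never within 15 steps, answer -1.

Step 1: flows [0->1,2->0] -> levels [6 1 9]
Step 2: flows [0->1,2->0] -> levels [6 2 8]
Step 3: flows [0->1,2->0] -> levels [6 3 7]
Step 4: flows [0->1,2->0] -> levels [6 4 6]
Step 5: flows [0->1,0=2] -> levels [5 5 6]
Step 6: flows [0=1,2->0] -> levels [6 5 5]
Step 7: flows [0->1,0->2] -> levels [4 6 6]
Tank 0 first reaches <=4 at step 7

Answer: 7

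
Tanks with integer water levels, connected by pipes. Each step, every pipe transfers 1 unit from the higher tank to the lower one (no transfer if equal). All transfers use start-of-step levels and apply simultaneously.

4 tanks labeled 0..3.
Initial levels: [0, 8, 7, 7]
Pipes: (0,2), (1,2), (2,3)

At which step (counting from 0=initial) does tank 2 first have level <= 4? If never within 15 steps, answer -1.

Step 1: flows [2->0,1->2,2=3] -> levels [1 7 7 7]
Step 2: flows [2->0,1=2,2=3] -> levels [2 7 6 7]
Step 3: flows [2->0,1->2,3->2] -> levels [3 6 7 6]
Step 4: flows [2->0,2->1,2->3] -> levels [4 7 4 7]
Tank 2 first reaches <=4 at step 4

Answer: 4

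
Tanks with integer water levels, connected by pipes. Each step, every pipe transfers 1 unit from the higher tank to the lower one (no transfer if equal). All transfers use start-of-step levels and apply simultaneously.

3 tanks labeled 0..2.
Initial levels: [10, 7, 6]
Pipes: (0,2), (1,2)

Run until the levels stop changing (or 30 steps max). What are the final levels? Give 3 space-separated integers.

Step 1: flows [0->2,1->2] -> levels [9 6 8]
Step 2: flows [0->2,2->1] -> levels [8 7 8]
Step 3: flows [0=2,2->1] -> levels [8 8 7]
Step 4: flows [0->2,1->2] -> levels [7 7 9]
Step 5: flows [2->0,2->1] -> levels [8 8 7]
  -> period-2 cycle: step 5 state = step 3 state; never stabilizes
  -> state at step 30: (30-3) mod 2 = 1, same as step 4 -> [7 7 9]

Answer: 7 7 9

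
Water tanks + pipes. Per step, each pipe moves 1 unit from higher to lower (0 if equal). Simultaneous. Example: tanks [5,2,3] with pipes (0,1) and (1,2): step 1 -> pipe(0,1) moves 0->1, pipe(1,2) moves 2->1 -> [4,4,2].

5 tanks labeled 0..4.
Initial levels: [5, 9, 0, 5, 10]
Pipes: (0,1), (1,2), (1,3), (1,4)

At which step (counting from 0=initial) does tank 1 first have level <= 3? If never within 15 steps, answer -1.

Answer: 6

Derivation:
Step 1: flows [1->0,1->2,1->3,4->1] -> levels [6 7 1 6 9]
Step 2: flows [1->0,1->2,1->3,4->1] -> levels [7 5 2 7 8]
Step 3: flows [0->1,1->2,3->1,4->1] -> levels [6 7 3 6 7]
Step 4: flows [1->0,1->2,1->3,1=4] -> levels [7 4 4 7 7]
Step 5: flows [0->1,1=2,3->1,4->1] -> levels [6 7 4 6 6]
Step 6: flows [1->0,1->2,1->3,1->4] -> levels [7 3 5 7 7]
Tank 1 first reaches <=3 at step 6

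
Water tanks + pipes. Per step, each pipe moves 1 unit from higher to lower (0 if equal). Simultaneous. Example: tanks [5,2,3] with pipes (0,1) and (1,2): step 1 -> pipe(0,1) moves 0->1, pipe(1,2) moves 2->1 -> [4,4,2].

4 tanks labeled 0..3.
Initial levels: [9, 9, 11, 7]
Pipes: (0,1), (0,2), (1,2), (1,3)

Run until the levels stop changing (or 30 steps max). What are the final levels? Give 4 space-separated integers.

Answer: 8 9 10 9

Derivation:
Step 1: flows [0=1,2->0,2->1,1->3] -> levels [10 9 9 8]
Step 2: flows [0->1,0->2,1=2,1->3] -> levels [8 9 10 9]
Step 3: flows [1->0,2->0,2->1,1=3] -> levels [10 9 8 9]
Step 4: flows [0->1,0->2,1->2,1=3] -> levels [8 9 10 9]
  -> period-2 cycle: step 4 state = step 2 state; never stabilizes
  -> state at step 30: (30-2) mod 2 = 0, same as step 2 -> [8 9 10 9]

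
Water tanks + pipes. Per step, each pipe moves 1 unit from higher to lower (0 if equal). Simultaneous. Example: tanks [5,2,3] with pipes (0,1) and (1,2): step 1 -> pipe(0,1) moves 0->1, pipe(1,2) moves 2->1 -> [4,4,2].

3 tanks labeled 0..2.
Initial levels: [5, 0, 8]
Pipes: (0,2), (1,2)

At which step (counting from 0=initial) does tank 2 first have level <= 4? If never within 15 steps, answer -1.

Step 1: flows [2->0,2->1] -> levels [6 1 6]
Step 2: flows [0=2,2->1] -> levels [6 2 5]
Step 3: flows [0->2,2->1] -> levels [5 3 5]
Step 4: flows [0=2,2->1] -> levels [5 4 4]
Tank 2 first reaches <=4 at step 4

Answer: 4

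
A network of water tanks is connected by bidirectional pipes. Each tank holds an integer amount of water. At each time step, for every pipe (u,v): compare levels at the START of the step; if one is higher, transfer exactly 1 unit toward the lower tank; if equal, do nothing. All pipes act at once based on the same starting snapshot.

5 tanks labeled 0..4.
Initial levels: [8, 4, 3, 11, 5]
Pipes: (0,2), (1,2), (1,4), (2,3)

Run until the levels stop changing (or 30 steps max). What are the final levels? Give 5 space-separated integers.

Step 1: flows [0->2,1->2,4->1,3->2] -> levels [7 4 6 10 4]
Step 2: flows [0->2,2->1,1=4,3->2] -> levels [6 5 7 9 4]
Step 3: flows [2->0,2->1,1->4,3->2] -> levels [7 5 6 8 5]
Step 4: flows [0->2,2->1,1=4,3->2] -> levels [6 6 7 7 5]
Step 5: flows [2->0,2->1,1->4,2=3] -> levels [7 6 5 7 6]
Step 6: flows [0->2,1->2,1=4,3->2] -> levels [6 5 8 6 6]
Step 7: flows [2->0,2->1,4->1,2->3] -> levels [7 7 5 7 5]
Step 8: flows [0->2,1->2,1->4,3->2] -> levels [6 5 8 6 6]
  -> period-2 cycle: step 8 state = step 6 state; never stabilizes
  -> state at step 30: (30-6) mod 2 = 0, same as step 6 -> [6 5 8 6 6]

Answer: 6 5 8 6 6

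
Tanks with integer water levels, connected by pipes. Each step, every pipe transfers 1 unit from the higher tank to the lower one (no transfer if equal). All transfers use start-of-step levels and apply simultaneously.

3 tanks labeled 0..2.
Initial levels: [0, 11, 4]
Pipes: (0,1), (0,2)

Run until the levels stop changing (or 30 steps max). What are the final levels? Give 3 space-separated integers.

Step 1: flows [1->0,2->0] -> levels [2 10 3]
Step 2: flows [1->0,2->0] -> levels [4 9 2]
Step 3: flows [1->0,0->2] -> levels [4 8 3]
Step 4: flows [1->0,0->2] -> levels [4 7 4]
Step 5: flows [1->0,0=2] -> levels [5 6 4]
Step 6: flows [1->0,0->2] -> levels [5 5 5]
Step 7: flows [0=1,0=2] -> levels [5 5 5]
  -> stable (no change)

Answer: 5 5 5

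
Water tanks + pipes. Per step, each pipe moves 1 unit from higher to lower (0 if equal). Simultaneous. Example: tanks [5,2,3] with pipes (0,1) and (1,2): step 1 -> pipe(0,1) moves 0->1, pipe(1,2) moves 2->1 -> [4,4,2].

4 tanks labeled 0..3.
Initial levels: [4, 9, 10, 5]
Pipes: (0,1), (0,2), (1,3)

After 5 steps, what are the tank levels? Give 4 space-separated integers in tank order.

Step 1: flows [1->0,2->0,1->3] -> levels [6 7 9 6]
Step 2: flows [1->0,2->0,1->3] -> levels [8 5 8 7]
Step 3: flows [0->1,0=2,3->1] -> levels [7 7 8 6]
Step 4: flows [0=1,2->0,1->3] -> levels [8 6 7 7]
Step 5: flows [0->1,0->2,3->1] -> levels [6 8 8 6]

Answer: 6 8 8 6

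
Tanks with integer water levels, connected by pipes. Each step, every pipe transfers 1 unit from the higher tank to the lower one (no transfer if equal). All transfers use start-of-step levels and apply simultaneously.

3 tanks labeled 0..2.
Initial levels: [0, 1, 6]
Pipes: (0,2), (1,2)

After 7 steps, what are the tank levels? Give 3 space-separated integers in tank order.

Answer: 2 2 3

Derivation:
Step 1: flows [2->0,2->1] -> levels [1 2 4]
Step 2: flows [2->0,2->1] -> levels [2 3 2]
Step 3: flows [0=2,1->2] -> levels [2 2 3]
Step 4: flows [2->0,2->1] -> levels [3 3 1]
Step 5: flows [0->2,1->2] -> levels [2 2 3]
  -> period-2 cycle: step 5 state = step 3 state
  -> state at step 7: (7-3) mod 2 = 0, same as step 3 -> [2 2 3]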